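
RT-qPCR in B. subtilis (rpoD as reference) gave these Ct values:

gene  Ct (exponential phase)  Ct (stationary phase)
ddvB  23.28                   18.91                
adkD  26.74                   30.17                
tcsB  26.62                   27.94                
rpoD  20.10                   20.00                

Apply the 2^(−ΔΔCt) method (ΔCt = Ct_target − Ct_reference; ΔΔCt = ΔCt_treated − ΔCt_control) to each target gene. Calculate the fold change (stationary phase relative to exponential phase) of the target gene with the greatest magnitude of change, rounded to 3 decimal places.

19.293

ddvB: ΔΔCt = (18.91−20.00) − (23.28−20.10) = -1.09 − 3.18 = -4.27; fold change = 2^4.27 = 19.293
adkD: ΔΔCt = (30.17−20.00) − (26.74−20.10) = 10.17 − 6.64 = 3.53; fold change = 2^-3.53 = 0.087
tcsB: ΔΔCt = (27.94−20.00) − (26.62−20.10) = 7.94 − 6.52 = 1.42; fold change = 2^-1.42 = 0.374
ddvB has the largest |ΔΔCt| = 4.27.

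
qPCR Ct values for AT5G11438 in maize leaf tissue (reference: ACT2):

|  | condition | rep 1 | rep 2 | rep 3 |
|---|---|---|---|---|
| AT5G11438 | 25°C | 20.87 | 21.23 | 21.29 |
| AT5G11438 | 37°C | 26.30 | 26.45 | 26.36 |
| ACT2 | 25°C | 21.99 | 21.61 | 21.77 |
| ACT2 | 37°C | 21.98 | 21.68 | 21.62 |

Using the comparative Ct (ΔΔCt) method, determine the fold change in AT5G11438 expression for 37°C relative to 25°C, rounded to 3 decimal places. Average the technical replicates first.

0.026

Mean Ct: AT5G11438 25°C 21.130; AT5G11438 37°C 26.370; ACT2 25°C 21.790; ACT2 37°C 21.760
ΔCt(25°C) = 21.130 − 21.790 = -0.660
ΔCt(37°C) = 26.370 − 21.760 = 4.610
ΔΔCt = 4.610 − (-0.660) = 5.270
Fold change = 2^(−5.270) = 0.0259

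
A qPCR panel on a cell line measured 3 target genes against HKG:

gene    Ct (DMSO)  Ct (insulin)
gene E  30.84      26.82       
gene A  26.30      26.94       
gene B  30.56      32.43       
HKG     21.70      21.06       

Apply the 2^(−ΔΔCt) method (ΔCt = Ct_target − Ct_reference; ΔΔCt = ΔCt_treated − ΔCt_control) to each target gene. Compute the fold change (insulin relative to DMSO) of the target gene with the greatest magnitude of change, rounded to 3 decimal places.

gene E: ΔΔCt = (26.82−21.06) − (30.84−21.70) = 5.76 − 9.14 = -3.38; fold change = 2^3.38 = 10.411
gene A: ΔΔCt = (26.94−21.06) − (26.30−21.70) = 5.88 − 4.60 = 1.28; fold change = 2^-1.28 = 0.412
gene B: ΔΔCt = (32.43−21.06) − (30.56−21.70) = 11.37 − 8.86 = 2.51; fold change = 2^-2.51 = 0.176
gene E has the largest |ΔΔCt| = 3.38.

10.411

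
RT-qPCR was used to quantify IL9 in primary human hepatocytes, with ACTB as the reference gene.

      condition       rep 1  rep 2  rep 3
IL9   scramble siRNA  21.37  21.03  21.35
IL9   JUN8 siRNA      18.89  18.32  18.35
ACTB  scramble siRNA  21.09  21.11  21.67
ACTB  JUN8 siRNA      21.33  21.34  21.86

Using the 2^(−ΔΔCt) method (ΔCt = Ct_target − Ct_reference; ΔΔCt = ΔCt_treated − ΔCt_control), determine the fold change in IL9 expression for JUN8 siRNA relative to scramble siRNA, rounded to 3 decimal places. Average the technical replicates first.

7.727

Mean Ct: IL9 scramble siRNA 21.250; IL9 JUN8 siRNA 18.520; ACTB scramble siRNA 21.290; ACTB JUN8 siRNA 21.510
ΔCt(scramble siRNA) = 21.250 − 21.290 = -0.040
ΔCt(JUN8 siRNA) = 18.520 − 21.510 = -2.990
ΔΔCt = -2.990 − (-0.040) = -2.950
Fold change = 2^(−(-2.950)) = 2^2.950 = 7.7275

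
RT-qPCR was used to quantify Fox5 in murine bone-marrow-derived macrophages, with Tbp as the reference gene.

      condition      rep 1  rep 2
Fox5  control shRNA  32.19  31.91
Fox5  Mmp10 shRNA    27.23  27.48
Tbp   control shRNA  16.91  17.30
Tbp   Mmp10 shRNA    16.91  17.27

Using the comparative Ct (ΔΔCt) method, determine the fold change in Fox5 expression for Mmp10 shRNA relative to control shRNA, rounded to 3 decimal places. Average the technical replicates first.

25.634

Mean Ct: Fox5 control shRNA 32.050; Fox5 Mmp10 shRNA 27.355; Tbp control shRNA 17.105; Tbp Mmp10 shRNA 17.090
ΔCt(control shRNA) = 32.050 − 17.105 = 14.945
ΔCt(Mmp10 shRNA) = 27.355 − 17.090 = 10.265
ΔΔCt = 10.265 − 14.945 = -4.680
Fold change = 2^(−(-4.680)) = 2^4.680 = 25.6342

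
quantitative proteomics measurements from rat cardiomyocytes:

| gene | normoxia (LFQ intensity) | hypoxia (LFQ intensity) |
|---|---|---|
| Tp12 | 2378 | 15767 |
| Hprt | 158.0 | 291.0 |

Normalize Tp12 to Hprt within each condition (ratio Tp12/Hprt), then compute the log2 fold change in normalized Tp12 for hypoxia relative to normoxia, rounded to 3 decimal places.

Tp12/Hprt (normoxia) = 2378 / 158.0 = 15.051
Tp12/Hprt (hypoxia) = 15767 / 291.0 = 54.182
Fold change = 54.182 / 15.051 = 3.6000
log2(3.6000) = 1.8480

1.848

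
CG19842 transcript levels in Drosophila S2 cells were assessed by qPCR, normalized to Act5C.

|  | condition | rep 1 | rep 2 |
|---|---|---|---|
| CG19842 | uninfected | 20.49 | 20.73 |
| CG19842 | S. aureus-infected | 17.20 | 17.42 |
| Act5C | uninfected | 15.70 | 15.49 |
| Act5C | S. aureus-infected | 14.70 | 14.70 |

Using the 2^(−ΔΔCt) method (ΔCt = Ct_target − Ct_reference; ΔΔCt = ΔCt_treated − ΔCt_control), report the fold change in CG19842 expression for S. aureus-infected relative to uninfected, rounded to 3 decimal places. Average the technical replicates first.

5.296

Mean Ct: CG19842 uninfected 20.610; CG19842 S. aureus-infected 17.310; Act5C uninfected 15.595; Act5C S. aureus-infected 14.700
ΔCt(uninfected) = 20.610 − 15.595 = 5.015
ΔCt(S. aureus-infected) = 17.310 − 14.700 = 2.610
ΔΔCt = 2.610 − 5.015 = -2.405
Fold change = 2^(−(-2.405)) = 2^2.405 = 5.2964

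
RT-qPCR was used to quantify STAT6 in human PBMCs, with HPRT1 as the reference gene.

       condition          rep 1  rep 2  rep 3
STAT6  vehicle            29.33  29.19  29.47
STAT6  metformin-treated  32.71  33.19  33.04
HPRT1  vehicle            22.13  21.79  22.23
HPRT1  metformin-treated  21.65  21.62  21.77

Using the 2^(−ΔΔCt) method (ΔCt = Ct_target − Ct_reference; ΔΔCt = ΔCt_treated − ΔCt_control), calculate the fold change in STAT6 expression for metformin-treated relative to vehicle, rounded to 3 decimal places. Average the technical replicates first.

Mean Ct: STAT6 vehicle 29.330; STAT6 metformin-treated 32.980; HPRT1 vehicle 22.050; HPRT1 metformin-treated 21.680
ΔCt(vehicle) = 29.330 − 22.050 = 7.280
ΔCt(metformin-treated) = 32.980 − 21.680 = 11.300
ΔΔCt = 11.300 − 7.280 = 4.020
Fold change = 2^(−4.020) = 0.0616

0.062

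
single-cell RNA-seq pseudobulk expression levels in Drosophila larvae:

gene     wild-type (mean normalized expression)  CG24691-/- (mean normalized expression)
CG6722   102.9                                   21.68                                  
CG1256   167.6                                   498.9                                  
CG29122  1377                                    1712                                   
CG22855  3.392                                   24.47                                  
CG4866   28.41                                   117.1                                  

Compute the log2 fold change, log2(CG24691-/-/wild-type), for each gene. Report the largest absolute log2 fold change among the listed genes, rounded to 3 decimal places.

log2(21.68/102.9) = -2.247  (CG6722)
log2(498.9/167.6) = 1.574  (CG1256)
log2(1712/1377) = 0.314  (CG29122)
log2(24.47/3.392) = 2.851  (CG22855)
log2(117.1/28.41) = 2.043  (CG4866)
The largest magnitude belongs to CG22855.

2.851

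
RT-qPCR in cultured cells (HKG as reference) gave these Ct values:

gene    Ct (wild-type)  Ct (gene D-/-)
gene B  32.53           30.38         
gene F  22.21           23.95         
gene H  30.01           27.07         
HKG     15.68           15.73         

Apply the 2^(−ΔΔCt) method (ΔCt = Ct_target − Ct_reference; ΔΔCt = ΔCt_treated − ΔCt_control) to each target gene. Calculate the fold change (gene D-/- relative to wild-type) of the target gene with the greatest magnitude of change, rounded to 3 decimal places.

7.945

gene B: ΔΔCt = (30.38−15.73) − (32.53−15.68) = 14.65 − 16.85 = -2.20; fold change = 2^2.20 = 4.595
gene F: ΔΔCt = (23.95−15.73) − (22.21−15.68) = 8.22 − 6.53 = 1.69; fold change = 2^-1.69 = 0.310
gene H: ΔΔCt = (27.07−15.73) − (30.01−15.68) = 11.34 − 14.33 = -2.99; fold change = 2^2.99 = 7.945
gene H has the largest |ΔΔCt| = 2.99.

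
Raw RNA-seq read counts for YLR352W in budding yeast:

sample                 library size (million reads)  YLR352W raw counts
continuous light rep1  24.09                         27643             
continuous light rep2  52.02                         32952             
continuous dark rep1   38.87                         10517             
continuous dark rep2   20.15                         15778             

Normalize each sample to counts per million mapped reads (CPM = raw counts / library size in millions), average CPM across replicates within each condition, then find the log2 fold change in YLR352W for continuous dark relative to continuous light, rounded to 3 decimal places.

-0.757

CPM(continuous light rep1) = 27643 / 24.09 = 1147.4886
CPM(continuous light rep2) = 32952 / 52.02 = 633.4487
CPM(continuous dark rep1) = 10517 / 38.87 = 270.5686
CPM(continuous dark rep2) = 15778 / 20.15 = 783.0273
mean CPM(continuous light) = 890.4686; mean CPM(continuous dark) = 526.7979
Fold change = 526.7979 / 890.4686 = 0.59160
log2(0.59160) = -0.7573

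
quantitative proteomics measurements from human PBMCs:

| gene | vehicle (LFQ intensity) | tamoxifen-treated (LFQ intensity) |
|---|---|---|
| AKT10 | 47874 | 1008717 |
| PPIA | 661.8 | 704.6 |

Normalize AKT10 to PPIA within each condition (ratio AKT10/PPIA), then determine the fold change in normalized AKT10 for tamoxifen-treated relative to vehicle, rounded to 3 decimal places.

19.790

AKT10/PPIA (vehicle) = 47874 / 661.8 = 72.339
AKT10/PPIA (tamoxifen-treated) = 1008717 / 704.6 = 1431.6
Fold change = 1431.6 / 72.339 = 19.7904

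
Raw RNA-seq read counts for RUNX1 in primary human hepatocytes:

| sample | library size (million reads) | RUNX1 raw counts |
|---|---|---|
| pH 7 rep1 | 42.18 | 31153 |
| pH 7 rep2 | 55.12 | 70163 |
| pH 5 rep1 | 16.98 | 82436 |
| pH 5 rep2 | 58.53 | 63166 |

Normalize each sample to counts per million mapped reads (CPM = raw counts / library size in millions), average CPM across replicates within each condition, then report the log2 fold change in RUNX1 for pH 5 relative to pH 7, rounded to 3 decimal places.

CPM(pH 7 rep1) = 31153 / 42.18 = 738.5728
CPM(pH 7 rep2) = 70163 / 55.12 = 1272.9136
CPM(pH 5 rep1) = 82436 / 16.98 = 4854.8881
CPM(pH 5 rep2) = 63166 / 58.53 = 1079.2072
mean CPM(pH 7) = 1005.7432; mean CPM(pH 5) = 2967.0477
Fold change = 2967.0477 / 1005.7432 = 2.95010
log2(2.95010) = 1.5608

1.561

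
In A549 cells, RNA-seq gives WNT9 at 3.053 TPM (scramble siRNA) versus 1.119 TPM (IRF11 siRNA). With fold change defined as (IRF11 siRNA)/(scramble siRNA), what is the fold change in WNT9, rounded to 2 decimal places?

0.37

Fold change = 1.119 / 3.053 = 0.367
WNT9 is downregulated.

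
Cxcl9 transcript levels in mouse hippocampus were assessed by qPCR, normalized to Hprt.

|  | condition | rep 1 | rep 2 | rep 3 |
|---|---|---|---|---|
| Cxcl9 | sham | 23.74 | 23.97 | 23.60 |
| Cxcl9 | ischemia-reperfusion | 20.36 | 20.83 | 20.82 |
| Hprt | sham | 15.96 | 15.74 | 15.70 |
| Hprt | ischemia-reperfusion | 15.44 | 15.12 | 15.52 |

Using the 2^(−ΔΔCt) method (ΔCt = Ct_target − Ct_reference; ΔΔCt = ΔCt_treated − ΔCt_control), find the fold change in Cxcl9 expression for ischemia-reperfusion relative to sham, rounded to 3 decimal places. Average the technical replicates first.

Mean Ct: Cxcl9 sham 23.770; Cxcl9 ischemia-reperfusion 20.670; Hprt sham 15.800; Hprt ischemia-reperfusion 15.360
ΔCt(sham) = 23.770 − 15.800 = 7.970
ΔCt(ischemia-reperfusion) = 20.670 − 15.360 = 5.310
ΔΔCt = 5.310 − 7.970 = -2.660
Fold change = 2^(−(-2.660)) = 2^2.660 = 6.3203

6.320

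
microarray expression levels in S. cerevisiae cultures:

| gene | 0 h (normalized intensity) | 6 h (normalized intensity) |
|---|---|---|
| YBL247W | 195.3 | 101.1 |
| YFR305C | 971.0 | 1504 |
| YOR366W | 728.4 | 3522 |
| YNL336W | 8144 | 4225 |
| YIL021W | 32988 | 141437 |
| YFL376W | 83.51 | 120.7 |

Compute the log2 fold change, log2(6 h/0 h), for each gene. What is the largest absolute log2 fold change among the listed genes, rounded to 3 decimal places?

2.274

log2(101.1/195.3) = -0.950  (YBL247W)
log2(1504/971.0) = 0.631  (YFR305C)
log2(3522/728.4) = 2.274  (YOR366W)
log2(4225/8144) = -0.947  (YNL336W)
log2(141437/32988) = 2.100  (YIL021W)
log2(120.7/83.51) = 0.531  (YFL376W)
The largest magnitude belongs to YOR366W.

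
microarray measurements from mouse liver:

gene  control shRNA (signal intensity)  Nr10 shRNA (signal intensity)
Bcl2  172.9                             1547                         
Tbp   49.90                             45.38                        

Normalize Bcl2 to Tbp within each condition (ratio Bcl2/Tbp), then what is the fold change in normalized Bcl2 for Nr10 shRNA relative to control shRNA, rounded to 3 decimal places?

9.839

Bcl2/Tbp (control shRNA) = 172.9 / 49.90 = 3.4649
Bcl2/Tbp (Nr10 shRNA) = 1547 / 45.38 = 34.09
Fold change = 34.09 / 3.4649 = 9.8386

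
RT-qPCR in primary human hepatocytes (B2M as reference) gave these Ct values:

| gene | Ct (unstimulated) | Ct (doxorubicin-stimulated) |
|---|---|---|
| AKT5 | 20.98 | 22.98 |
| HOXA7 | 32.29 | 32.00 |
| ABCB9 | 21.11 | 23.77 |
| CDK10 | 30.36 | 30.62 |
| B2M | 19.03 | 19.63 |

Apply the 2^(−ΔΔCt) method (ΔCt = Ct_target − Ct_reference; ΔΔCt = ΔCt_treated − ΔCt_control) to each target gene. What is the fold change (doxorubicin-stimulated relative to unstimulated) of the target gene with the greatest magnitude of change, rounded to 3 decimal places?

0.240

AKT5: ΔΔCt = (22.98−19.63) − (20.98−19.03) = 3.35 − 1.95 = 1.40; fold change = 2^-1.40 = 0.379
HOXA7: ΔΔCt = (32.00−19.63) − (32.29−19.03) = 12.37 − 13.26 = -0.89; fold change = 2^0.89 = 1.853
ABCB9: ΔΔCt = (23.77−19.63) − (21.11−19.03) = 4.14 − 2.08 = 2.06; fold change = 2^-2.06 = 0.240
CDK10: ΔΔCt = (30.62−19.63) − (30.36−19.03) = 10.99 − 11.33 = -0.34; fold change = 2^0.34 = 1.266
ABCB9 has the largest |ΔΔCt| = 2.06.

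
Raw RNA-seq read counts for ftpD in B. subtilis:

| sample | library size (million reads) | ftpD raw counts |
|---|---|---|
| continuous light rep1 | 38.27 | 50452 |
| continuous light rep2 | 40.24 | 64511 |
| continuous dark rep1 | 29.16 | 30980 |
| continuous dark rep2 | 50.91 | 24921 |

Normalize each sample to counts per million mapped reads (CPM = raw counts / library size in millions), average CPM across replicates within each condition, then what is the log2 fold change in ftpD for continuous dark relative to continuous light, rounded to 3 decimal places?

CPM(continuous light rep1) = 50452 / 38.27 = 1318.3172
CPM(continuous light rep2) = 64511 / 40.24 = 1603.1561
CPM(continuous dark rep1) = 30980 / 29.16 = 1062.4143
CPM(continuous dark rep2) = 24921 / 50.91 = 489.5109
mean CPM(continuous light) = 1460.7366; mean CPM(continuous dark) = 775.9626
Fold change = 775.9626 / 1460.7366 = 0.53121
log2(0.53121) = -0.9126

-0.913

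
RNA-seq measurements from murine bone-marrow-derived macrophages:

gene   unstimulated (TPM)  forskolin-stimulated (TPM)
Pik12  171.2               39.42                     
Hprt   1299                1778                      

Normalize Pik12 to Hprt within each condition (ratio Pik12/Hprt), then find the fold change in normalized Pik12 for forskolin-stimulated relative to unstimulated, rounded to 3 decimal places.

Pik12/Hprt (unstimulated) = 171.2 / 1299 = 0.13179
Pik12/Hprt (forskolin-stimulated) = 39.42 / 1778 = 0.022171
Fold change = 0.022171 / 0.13179 = 0.1682

0.168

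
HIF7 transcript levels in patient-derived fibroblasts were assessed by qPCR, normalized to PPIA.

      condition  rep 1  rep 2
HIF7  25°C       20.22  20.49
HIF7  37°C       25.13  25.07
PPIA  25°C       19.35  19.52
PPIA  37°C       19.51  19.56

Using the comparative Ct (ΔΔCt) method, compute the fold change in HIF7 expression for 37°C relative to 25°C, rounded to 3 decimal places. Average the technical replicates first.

Mean Ct: HIF7 25°C 20.355; HIF7 37°C 25.100; PPIA 25°C 19.435; PPIA 37°C 19.535
ΔCt(25°C) = 20.355 − 19.435 = 0.920
ΔCt(37°C) = 25.100 − 19.535 = 5.565
ΔΔCt = 5.565 − 0.920 = 4.645
Fold change = 2^(−4.645) = 0.0400

0.040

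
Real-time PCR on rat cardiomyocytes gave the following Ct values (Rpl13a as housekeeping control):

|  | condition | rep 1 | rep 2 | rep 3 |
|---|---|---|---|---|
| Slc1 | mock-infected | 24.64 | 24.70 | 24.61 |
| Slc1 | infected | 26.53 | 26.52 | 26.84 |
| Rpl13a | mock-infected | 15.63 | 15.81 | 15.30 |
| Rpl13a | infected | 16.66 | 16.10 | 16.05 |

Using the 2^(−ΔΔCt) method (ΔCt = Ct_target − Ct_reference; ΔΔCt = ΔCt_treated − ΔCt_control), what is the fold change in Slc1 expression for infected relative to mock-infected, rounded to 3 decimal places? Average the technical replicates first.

0.409

Mean Ct: Slc1 mock-infected 24.650; Slc1 infected 26.630; Rpl13a mock-infected 15.580; Rpl13a infected 16.270
ΔCt(mock-infected) = 24.650 − 15.580 = 9.070
ΔCt(infected) = 26.630 − 16.270 = 10.360
ΔΔCt = 10.360 − 9.070 = 1.290
Fold change = 2^(−1.290) = 0.4090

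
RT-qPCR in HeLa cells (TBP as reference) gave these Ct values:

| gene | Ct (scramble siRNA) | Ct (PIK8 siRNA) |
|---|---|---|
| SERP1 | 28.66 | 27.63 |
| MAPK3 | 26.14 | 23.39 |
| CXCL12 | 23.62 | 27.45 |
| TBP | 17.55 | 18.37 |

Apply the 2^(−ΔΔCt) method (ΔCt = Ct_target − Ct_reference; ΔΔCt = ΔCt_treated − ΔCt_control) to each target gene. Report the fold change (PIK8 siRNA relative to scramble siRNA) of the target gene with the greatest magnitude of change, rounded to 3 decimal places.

SERP1: ΔΔCt = (27.63−18.37) − (28.66−17.55) = 9.26 − 11.11 = -1.85; fold change = 2^1.85 = 3.605
MAPK3: ΔΔCt = (23.39−18.37) − (26.14−17.55) = 5.02 − 8.59 = -3.57; fold change = 2^3.57 = 11.876
CXCL12: ΔΔCt = (27.45−18.37) − (23.62−17.55) = 9.08 − 6.07 = 3.01; fold change = 2^-3.01 = 0.124
MAPK3 has the largest |ΔΔCt| = 3.57.

11.876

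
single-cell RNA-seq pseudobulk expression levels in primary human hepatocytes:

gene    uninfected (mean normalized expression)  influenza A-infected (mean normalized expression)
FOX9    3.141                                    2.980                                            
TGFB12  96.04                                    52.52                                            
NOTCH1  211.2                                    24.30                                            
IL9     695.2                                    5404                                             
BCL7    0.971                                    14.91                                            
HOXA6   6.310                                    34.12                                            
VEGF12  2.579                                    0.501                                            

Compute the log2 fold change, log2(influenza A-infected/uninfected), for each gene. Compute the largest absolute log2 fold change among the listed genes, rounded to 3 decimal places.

3.941

log2(2.980/3.141) = -0.076  (FOX9)
log2(52.52/96.04) = -0.871  (TGFB12)
log2(24.30/211.2) = -3.120  (NOTCH1)
log2(5404/695.2) = 2.959  (IL9)
log2(14.91/0.971) = 3.941  (BCL7)
log2(34.12/6.310) = 2.435  (HOXA6)
log2(0.501/2.579) = -2.364  (VEGF12)
The largest magnitude belongs to BCL7.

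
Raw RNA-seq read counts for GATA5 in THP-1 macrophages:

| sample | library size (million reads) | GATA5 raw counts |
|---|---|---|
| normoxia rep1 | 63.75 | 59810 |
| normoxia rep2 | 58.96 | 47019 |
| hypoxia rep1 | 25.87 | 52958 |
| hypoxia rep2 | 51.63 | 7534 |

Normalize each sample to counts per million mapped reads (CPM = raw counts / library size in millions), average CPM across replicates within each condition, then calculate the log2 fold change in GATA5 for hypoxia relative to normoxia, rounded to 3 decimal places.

0.337

CPM(normoxia rep1) = 59810 / 63.75 = 938.1961
CPM(normoxia rep2) = 47019 / 58.96 = 797.4729
CPM(hypoxia rep1) = 52958 / 25.87 = 2047.0816
CPM(hypoxia rep2) = 7534 / 51.63 = 145.9229
mean CPM(normoxia) = 867.8345; mean CPM(hypoxia) = 1096.5022
Fold change = 1096.5022 / 867.8345 = 1.26349
log2(1.26349) = 0.3374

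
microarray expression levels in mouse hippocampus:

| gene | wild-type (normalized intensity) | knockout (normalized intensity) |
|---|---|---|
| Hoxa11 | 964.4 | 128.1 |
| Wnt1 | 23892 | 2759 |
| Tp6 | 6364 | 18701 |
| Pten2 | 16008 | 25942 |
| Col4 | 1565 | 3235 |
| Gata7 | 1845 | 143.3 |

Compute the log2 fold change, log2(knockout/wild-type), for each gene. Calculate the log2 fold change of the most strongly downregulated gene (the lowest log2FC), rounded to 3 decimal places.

log2(128.1/964.4) = -2.912  (Hoxa11)
log2(2759/23892) = -3.114  (Wnt1)
log2(18701/6364) = 1.555  (Tp6)
log2(25942/16008) = 0.696  (Pten2)
log2(3235/1565) = 1.048  (Col4)
log2(143.3/1845) = -3.687  (Gata7)
Gata7 is most strongly downregulated.

-3.687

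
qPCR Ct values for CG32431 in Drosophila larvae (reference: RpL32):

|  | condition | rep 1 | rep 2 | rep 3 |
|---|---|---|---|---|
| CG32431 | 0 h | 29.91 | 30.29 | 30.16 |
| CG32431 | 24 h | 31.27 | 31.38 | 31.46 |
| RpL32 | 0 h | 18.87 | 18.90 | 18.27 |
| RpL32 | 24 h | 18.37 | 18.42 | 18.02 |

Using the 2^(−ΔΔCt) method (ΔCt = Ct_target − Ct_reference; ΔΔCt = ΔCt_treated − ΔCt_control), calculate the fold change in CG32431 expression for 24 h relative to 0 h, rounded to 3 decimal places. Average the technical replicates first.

Mean Ct: CG32431 0 h 30.120; CG32431 24 h 31.370; RpL32 0 h 18.680; RpL32 24 h 18.270
ΔCt(0 h) = 30.120 − 18.680 = 11.440
ΔCt(24 h) = 31.370 − 18.270 = 13.100
ΔΔCt = 13.100 − 11.440 = 1.660
Fold change = 2^(−1.660) = 0.3164

0.316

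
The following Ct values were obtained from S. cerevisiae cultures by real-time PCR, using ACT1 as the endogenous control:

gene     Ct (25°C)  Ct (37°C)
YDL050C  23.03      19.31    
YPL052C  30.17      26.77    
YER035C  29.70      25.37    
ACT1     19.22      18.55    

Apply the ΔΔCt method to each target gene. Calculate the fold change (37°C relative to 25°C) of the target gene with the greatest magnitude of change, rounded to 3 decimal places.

YDL050C: ΔΔCt = (19.31−18.55) − (23.03−19.22) = 0.76 − 3.81 = -3.05; fold change = 2^3.05 = 8.282
YPL052C: ΔΔCt = (26.77−18.55) − (30.17−19.22) = 8.22 − 10.95 = -2.73; fold change = 2^2.73 = 6.635
YER035C: ΔΔCt = (25.37−18.55) − (29.70−19.22) = 6.82 − 10.48 = -3.66; fold change = 2^3.66 = 12.641
YER035C has the largest |ΔΔCt| = 3.66.

12.641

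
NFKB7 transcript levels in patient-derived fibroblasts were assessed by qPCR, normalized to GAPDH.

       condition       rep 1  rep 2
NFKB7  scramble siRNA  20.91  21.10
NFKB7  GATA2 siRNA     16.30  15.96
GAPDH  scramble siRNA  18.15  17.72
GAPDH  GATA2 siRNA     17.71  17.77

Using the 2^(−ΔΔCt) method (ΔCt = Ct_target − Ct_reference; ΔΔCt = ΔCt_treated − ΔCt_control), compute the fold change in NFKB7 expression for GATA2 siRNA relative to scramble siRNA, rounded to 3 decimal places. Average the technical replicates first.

Mean Ct: NFKB7 scramble siRNA 21.005; NFKB7 GATA2 siRNA 16.130; GAPDH scramble siRNA 17.935; GAPDH GATA2 siRNA 17.740
ΔCt(scramble siRNA) = 21.005 − 17.935 = 3.070
ΔCt(GATA2 siRNA) = 16.130 − 17.740 = -1.610
ΔΔCt = -1.610 − 3.070 = -4.680
Fold change = 2^(−(-4.680)) = 2^4.680 = 25.6342

25.634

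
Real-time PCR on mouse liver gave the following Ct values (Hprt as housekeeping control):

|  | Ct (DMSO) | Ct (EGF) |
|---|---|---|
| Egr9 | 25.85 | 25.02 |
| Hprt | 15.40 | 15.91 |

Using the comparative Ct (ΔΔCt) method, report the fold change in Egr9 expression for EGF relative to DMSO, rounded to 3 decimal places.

ΔCt(DMSO) = 25.850 − 15.400 = 10.450
ΔCt(EGF) = 25.020 − 15.910 = 9.110
ΔΔCt = 9.110 − 10.450 = -1.340
Fold change = 2^(−(-1.340)) = 2^1.340 = 2.5315

2.532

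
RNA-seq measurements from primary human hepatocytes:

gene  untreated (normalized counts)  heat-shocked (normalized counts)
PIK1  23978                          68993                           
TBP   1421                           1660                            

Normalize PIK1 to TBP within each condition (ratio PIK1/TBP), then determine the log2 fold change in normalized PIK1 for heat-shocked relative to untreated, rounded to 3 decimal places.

1.300

PIK1/TBP (untreated) = 23978 / 1421 = 16.874
PIK1/TBP (heat-shocked) = 68993 / 1660 = 41.562
Fold change = 41.562 / 16.874 = 2.4631
log2(2.4631) = 1.3005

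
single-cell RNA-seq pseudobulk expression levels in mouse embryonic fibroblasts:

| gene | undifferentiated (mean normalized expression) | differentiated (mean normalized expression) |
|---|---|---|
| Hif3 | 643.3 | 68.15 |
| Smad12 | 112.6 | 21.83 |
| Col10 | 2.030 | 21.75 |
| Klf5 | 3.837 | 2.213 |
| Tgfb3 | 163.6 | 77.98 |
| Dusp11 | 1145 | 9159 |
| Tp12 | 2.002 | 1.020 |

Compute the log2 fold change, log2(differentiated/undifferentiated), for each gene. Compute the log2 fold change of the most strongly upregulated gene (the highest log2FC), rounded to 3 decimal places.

log2(68.15/643.3) = -3.239  (Hif3)
log2(21.83/112.6) = -2.367  (Smad12)
log2(21.75/2.030) = 3.421  (Col10)
log2(2.213/3.837) = -0.794  (Klf5)
log2(77.98/163.6) = -1.069  (Tgfb3)
log2(9159/1145) = 3.000  (Dusp11)
log2(1.020/2.002) = -0.973  (Tp12)
Col10 is most strongly upregulated.

3.421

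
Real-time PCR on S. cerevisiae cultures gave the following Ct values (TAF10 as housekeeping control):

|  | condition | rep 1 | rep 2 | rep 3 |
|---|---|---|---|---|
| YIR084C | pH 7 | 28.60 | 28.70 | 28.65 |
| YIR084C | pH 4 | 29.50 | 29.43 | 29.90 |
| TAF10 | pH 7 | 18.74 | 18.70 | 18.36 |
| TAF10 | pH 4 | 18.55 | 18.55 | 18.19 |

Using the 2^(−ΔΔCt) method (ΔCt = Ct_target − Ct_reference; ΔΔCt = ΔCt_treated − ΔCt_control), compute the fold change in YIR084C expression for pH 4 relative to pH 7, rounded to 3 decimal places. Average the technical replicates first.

0.457

Mean Ct: YIR084C pH 7 28.650; YIR084C pH 4 29.610; TAF10 pH 7 18.600; TAF10 pH 4 18.430
ΔCt(pH 7) = 28.650 − 18.600 = 10.050
ΔCt(pH 4) = 29.610 − 18.430 = 11.180
ΔΔCt = 11.180 − 10.050 = 1.130
Fold change = 2^(−1.130) = 0.4569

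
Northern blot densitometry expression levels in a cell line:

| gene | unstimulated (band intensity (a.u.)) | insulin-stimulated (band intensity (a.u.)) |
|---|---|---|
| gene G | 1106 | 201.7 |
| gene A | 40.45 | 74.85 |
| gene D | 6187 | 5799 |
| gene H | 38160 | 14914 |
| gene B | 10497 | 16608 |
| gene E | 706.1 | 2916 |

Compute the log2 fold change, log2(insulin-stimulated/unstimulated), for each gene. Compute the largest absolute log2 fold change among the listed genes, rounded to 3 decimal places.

2.455

log2(201.7/1106) = -2.455  (gene G)
log2(74.85/40.45) = 0.888  (gene A)
log2(5799/6187) = -0.093  (gene D)
log2(14914/38160) = -1.355  (gene H)
log2(16608/10497) = 0.662  (gene B)
log2(2916/706.1) = 2.046  (gene E)
The largest magnitude belongs to gene G.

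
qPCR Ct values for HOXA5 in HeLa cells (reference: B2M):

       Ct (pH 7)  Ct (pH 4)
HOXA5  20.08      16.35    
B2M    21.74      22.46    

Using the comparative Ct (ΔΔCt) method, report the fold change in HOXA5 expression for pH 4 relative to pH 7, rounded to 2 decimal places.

21.86

ΔCt(pH 7) = 20.080 − 21.740 = -1.660
ΔCt(pH 4) = 16.350 − 22.460 = -6.110
ΔΔCt = -6.110 − (-1.660) = -4.450
Fold change = 2^(−(-4.450)) = 2^4.450 = 21.857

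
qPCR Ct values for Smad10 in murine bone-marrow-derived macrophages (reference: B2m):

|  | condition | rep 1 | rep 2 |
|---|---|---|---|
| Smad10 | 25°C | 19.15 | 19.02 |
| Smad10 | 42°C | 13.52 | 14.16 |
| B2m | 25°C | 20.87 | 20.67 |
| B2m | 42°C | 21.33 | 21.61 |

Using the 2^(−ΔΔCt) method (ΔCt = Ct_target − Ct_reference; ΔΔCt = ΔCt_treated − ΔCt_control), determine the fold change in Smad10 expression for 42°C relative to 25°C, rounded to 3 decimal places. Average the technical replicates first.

Mean Ct: Smad10 25°C 19.085; Smad10 42°C 13.840; B2m 25°C 20.770; B2m 42°C 21.470
ΔCt(25°C) = 19.085 − 20.770 = -1.685
ΔCt(42°C) = 13.840 − 21.470 = -7.630
ΔΔCt = -7.630 − (-1.685) = -5.945
Fold change = 2^(−(-5.945)) = 2^5.945 = 61.6060

61.606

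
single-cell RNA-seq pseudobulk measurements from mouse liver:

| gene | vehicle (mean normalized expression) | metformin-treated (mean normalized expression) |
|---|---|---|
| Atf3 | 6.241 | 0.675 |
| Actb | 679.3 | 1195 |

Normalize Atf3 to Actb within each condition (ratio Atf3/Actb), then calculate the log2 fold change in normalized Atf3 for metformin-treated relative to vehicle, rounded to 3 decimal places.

Atf3/Actb (vehicle) = 6.241 / 679.3 = 0.0091874
Atf3/Actb (metformin-treated) = 0.675 / 1195 = 0.00056485
Fold change = 0.00056485 / 0.0091874 = 0.0615
log2(0.0615) = -4.0237

-4.024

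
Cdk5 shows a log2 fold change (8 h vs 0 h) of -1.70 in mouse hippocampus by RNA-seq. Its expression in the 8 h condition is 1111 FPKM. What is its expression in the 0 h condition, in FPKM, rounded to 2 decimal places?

Fold change = 2^(-1.70) = 0.3078
0 h expression = 1111 / 0.3078 = 3609.65

3609.65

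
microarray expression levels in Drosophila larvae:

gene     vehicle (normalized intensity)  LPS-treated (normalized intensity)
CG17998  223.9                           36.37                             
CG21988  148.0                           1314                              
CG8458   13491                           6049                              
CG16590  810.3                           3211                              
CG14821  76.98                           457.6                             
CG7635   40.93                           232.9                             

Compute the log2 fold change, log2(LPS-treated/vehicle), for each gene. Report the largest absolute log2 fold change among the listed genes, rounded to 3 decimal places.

3.150

log2(36.37/223.9) = -2.622  (CG17998)
log2(1314/148.0) = 3.150  (CG21988)
log2(6049/13491) = -1.157  (CG8458)
log2(3211/810.3) = 1.986  (CG16590)
log2(457.6/76.98) = 2.572  (CG14821)
log2(232.9/40.93) = 2.508  (CG7635)
The largest magnitude belongs to CG21988.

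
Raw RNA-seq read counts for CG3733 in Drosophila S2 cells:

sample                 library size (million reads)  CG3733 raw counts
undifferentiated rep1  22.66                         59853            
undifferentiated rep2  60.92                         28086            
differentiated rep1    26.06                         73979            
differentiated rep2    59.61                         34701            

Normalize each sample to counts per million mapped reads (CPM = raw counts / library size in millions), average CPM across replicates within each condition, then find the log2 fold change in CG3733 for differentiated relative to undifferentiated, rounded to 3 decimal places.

0.141

CPM(undifferentiated rep1) = 59853 / 22.66 = 2641.3504
CPM(undifferentiated rep2) = 28086 / 60.92 = 461.0309
CPM(differentiated rep1) = 73979 / 26.06 = 2838.7951
CPM(differentiated rep2) = 34701 / 59.61 = 582.1339
mean CPM(undifferentiated) = 1551.1906; mean CPM(differentiated) = 1710.4645
Fold change = 1710.4645 / 1551.1906 = 1.10268
log2(1.10268) = 0.1410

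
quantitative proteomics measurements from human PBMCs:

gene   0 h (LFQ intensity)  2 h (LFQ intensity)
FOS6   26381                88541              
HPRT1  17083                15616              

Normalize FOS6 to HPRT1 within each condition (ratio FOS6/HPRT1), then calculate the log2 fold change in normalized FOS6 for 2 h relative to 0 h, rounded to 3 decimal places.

1.876

FOS6/HPRT1 (0 h) = 26381 / 17083 = 1.5443
FOS6/HPRT1 (2 h) = 88541 / 15616 = 5.6699
Fold change = 5.6699 / 1.5443 = 3.6715
log2(3.6715) = 1.8764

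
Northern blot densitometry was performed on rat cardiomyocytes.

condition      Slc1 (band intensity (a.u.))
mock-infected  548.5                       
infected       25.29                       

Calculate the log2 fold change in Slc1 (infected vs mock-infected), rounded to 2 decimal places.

-4.44

Fold change = 25.29 / 548.5 = 0.0461
log2(0.0461) = -4.439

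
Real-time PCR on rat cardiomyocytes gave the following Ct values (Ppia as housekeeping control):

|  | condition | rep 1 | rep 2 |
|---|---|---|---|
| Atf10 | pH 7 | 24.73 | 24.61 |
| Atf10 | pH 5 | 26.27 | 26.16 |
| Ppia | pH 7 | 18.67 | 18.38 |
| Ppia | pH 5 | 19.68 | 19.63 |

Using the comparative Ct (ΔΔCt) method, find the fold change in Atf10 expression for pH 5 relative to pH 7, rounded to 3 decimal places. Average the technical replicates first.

0.750

Mean Ct: Atf10 pH 7 24.670; Atf10 pH 5 26.215; Ppia pH 7 18.525; Ppia pH 5 19.655
ΔCt(pH 7) = 24.670 − 18.525 = 6.145
ΔCt(pH 5) = 26.215 − 19.655 = 6.560
ΔΔCt = 6.560 − 6.145 = 0.415
Fold change = 2^(−0.415) = 0.7500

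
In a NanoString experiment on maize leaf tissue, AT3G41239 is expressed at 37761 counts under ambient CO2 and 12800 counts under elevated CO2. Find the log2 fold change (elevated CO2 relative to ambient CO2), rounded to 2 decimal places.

-1.56

Fold change = 12800 / 37761 = 0.3390
log2(0.3390) = -1.561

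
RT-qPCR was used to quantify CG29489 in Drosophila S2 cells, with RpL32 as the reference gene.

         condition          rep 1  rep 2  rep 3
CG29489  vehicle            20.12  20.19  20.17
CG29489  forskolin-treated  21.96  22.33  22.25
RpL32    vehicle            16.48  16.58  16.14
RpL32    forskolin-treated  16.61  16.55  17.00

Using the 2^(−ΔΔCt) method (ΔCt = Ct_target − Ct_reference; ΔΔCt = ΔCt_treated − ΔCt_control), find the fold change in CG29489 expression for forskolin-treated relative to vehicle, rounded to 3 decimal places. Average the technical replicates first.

Mean Ct: CG29489 vehicle 20.160; CG29489 forskolin-treated 22.180; RpL32 vehicle 16.400; RpL32 forskolin-treated 16.720
ΔCt(vehicle) = 20.160 − 16.400 = 3.760
ΔCt(forskolin-treated) = 22.180 − 16.720 = 5.460
ΔΔCt = 5.460 − 3.760 = 1.700
Fold change = 2^(−1.700) = 0.3078

0.308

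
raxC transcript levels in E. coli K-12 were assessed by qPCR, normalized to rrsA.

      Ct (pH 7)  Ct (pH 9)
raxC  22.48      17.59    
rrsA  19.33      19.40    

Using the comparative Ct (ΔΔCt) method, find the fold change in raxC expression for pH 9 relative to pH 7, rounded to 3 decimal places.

ΔCt(pH 7) = 22.480 − 19.330 = 3.150
ΔCt(pH 9) = 17.590 − 19.400 = -1.810
ΔΔCt = -1.810 − 3.150 = -4.960
Fold change = 2^(−(-4.960)) = 2^4.960 = 31.1250

31.125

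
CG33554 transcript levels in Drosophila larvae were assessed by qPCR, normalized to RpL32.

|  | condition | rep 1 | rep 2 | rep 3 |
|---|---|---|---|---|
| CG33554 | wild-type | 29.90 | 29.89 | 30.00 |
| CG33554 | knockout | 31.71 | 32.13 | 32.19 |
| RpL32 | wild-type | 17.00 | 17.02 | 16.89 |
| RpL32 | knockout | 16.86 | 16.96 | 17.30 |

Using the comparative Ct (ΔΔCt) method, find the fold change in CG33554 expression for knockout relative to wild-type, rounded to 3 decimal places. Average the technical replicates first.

Mean Ct: CG33554 wild-type 29.930; CG33554 knockout 32.010; RpL32 wild-type 16.970; RpL32 knockout 17.040
ΔCt(wild-type) = 29.930 − 16.970 = 12.960
ΔCt(knockout) = 32.010 − 17.040 = 14.970
ΔΔCt = 14.970 − 12.960 = 2.010
Fold change = 2^(−2.010) = 0.2483

0.248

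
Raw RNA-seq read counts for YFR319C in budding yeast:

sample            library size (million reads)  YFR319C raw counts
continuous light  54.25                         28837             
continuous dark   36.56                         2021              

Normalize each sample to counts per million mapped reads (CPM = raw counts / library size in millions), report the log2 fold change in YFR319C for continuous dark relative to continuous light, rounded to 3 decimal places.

-3.265

CPM(continuous light) = 28837 / 54.25 = 531.5576
CPM(continuous dark) = 2021 / 36.56 = 55.2790
Fold change = 55.2790 / 531.5576 = 0.10399
log2(0.10399) = -3.2654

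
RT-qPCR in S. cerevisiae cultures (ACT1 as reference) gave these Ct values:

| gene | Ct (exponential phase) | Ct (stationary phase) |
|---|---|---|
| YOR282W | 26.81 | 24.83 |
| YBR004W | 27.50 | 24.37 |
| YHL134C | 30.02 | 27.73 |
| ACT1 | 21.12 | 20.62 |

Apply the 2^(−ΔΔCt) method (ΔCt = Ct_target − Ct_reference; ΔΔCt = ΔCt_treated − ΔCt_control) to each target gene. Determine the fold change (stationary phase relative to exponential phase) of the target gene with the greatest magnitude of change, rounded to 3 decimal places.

YOR282W: ΔΔCt = (24.83−20.62) − (26.81−21.12) = 4.21 − 5.69 = -1.48; fold change = 2^1.48 = 2.789
YBR004W: ΔΔCt = (24.37−20.62) − (27.50−21.12) = 3.75 − 6.38 = -2.63; fold change = 2^2.63 = 6.190
YHL134C: ΔΔCt = (27.73−20.62) − (30.02−21.12) = 7.11 − 8.90 = -1.79; fold change = 2^1.79 = 3.458
YBR004W has the largest |ΔΔCt| = 2.63.

6.190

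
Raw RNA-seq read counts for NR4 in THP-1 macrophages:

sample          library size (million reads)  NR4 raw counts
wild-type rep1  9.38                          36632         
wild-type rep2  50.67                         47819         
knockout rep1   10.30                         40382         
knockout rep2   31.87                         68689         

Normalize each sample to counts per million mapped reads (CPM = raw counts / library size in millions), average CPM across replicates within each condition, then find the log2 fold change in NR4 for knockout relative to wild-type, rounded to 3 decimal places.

0.325

CPM(wild-type rep1) = 36632 / 9.38 = 3905.3305
CPM(wild-type rep2) = 47819 / 50.67 = 943.7340
CPM(knockout rep1) = 40382 / 10.30 = 3920.5825
CPM(knockout rep2) = 68689 / 31.87 = 2155.2871
mean CPM(wild-type) = 2424.5322; mean CPM(knockout) = 3037.9348
Fold change = 3037.9348 / 2424.5322 = 1.25300
log2(1.25300) = 0.3254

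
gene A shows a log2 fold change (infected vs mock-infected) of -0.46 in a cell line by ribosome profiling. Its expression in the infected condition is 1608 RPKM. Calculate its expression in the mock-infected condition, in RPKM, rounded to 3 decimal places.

2211.871

Fold change = 2^(-0.46) = 0.7270
mock-infected expression = 1608 / 0.7270 = 2211.871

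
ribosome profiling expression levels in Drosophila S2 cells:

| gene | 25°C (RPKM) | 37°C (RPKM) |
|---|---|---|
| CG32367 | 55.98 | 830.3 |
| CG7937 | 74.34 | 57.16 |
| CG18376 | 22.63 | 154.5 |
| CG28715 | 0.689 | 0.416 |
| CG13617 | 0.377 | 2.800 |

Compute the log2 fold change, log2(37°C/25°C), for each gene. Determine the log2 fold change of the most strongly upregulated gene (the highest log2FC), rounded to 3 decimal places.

log2(830.3/55.98) = 3.891  (CG32367)
log2(57.16/74.34) = -0.379  (CG7937)
log2(154.5/22.63) = 2.771  (CG18376)
log2(0.416/0.689) = -0.728  (CG28715)
log2(2.800/0.377) = 2.893  (CG13617)
CG32367 is most strongly upregulated.

3.891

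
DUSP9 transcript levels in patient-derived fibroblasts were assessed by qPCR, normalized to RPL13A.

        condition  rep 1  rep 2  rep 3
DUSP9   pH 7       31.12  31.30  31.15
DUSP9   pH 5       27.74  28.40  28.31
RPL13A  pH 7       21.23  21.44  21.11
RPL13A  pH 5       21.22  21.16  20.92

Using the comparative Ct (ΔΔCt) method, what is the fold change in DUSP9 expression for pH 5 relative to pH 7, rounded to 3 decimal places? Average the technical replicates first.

7.362

Mean Ct: DUSP9 pH 7 31.190; DUSP9 pH 5 28.150; RPL13A pH 7 21.260; RPL13A pH 5 21.100
ΔCt(pH 7) = 31.190 − 21.260 = 9.930
ΔCt(pH 5) = 28.150 − 21.100 = 7.050
ΔΔCt = 7.050 − 9.930 = -2.880
Fold change = 2^(−(-2.880)) = 2^2.880 = 7.3615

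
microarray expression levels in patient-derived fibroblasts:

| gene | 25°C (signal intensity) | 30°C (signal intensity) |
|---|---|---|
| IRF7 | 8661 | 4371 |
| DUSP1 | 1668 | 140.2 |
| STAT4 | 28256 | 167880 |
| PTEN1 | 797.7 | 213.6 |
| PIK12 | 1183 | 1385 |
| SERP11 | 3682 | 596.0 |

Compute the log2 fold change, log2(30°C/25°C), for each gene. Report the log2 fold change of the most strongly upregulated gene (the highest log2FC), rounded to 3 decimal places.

log2(4371/8661) = -0.987  (IRF7)
log2(140.2/1668) = -3.573  (DUSP1)
log2(167880/28256) = 2.571  (STAT4)
log2(213.6/797.7) = -1.901  (PTEN1)
log2(1385/1183) = 0.227  (PIK12)
log2(596.0/3682) = -2.627  (SERP11)
STAT4 is most strongly upregulated.

2.571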